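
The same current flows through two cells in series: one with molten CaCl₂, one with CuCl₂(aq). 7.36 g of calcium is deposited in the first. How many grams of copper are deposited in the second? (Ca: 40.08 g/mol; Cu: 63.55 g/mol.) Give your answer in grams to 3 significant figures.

n(Ca) = 7.36 / 40.08 = 0.1836 mol
Ca²⁺ + 2e⁻ → Ca, so n(e⁻) = 2 × 0.1836 = 0.3672 mol
The cells are in series, so the same charge (and hence the same n(e⁻) = 0.3672 mol) passes through both.
Cu²⁺ + 2e⁻ → Cu, so n(Cu) = 0.3672 / 2 = 0.1836 mol
m(Cu) = 0.1836 × 63.55 = 11.7 g

11.7 g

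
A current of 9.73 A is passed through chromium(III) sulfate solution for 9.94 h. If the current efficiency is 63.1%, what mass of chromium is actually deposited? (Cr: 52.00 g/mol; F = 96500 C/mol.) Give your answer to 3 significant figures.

39.5 g

Q = 9.73 × 35784 = 3.482×10^5 C
n(e⁻) = 3.482×10^5 / 96500 = 3.608 mol
Cr³⁺ + 3e⁻ → Cr, so theoretical m(Cr) = 1.203 × 52.00 = 62.56 g
Actual mass = 63.1% × 62.56 = 39.5 g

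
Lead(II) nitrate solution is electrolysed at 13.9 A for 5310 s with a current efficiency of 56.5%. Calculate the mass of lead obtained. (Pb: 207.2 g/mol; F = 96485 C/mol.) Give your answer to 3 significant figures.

Q = 13.9 × 5310 = 73810 C
n(e⁻) = 73810 / 96485 = 0.7650 mol
Pb²⁺ + 2e⁻ → Pb, so theoretical m(Pb) = 0.3825 × 207.2 = 79.25 g
Actual mass = 56.5% × 79.25 = 44.8 g

44.8 g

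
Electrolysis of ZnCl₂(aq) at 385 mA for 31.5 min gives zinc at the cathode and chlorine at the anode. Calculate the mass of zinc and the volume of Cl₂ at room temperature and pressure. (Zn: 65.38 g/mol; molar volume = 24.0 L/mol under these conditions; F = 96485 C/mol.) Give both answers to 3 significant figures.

Q = 0.385 × 1890 = 727.7 C; n(e⁻) = 727.7 / 96485 = 0.007542 mol
Cathode: Zn²⁺ + 2e⁻ → Zn → n(Zn) = 0.007542/2 = 0.003771 mol → 0.247 g
Anode: 2Cl⁻ → Cl₂ + 2e⁻ → n(Cl₂) = 0.007542/2 = 0.003771 mol → 0.0905 L

0.247 g Zn; 0.0905 L Cl₂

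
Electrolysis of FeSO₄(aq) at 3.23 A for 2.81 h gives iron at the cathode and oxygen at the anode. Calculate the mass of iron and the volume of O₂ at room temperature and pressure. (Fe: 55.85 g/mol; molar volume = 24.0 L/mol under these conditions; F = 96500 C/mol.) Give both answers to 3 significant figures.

Q = 3.23 × 10116 = 32670 C; n(e⁻) = 32670 / 96500 = 0.3385 mol
Cathode: Fe²⁺ + 2e⁻ → Fe → n(Fe) = 0.3385/2 = 0.1693 mol → 9.46 g
Anode: 2H₂O → O₂ + 4H⁺ + 4e⁻ → n(O₂) = 0.3385/4 = 0.08463 mol → 2.03 L

9.46 g Fe; 2.03 L O₂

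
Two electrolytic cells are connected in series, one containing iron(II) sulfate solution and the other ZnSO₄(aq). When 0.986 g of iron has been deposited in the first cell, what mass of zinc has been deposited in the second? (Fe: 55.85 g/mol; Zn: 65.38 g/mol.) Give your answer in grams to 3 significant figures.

n(Fe) = 0.986 / 55.85 = 0.01765 mol
Fe²⁺ + 2e⁻ → Fe, so n(e⁻) = 2 × 0.01765 = 0.03530 mol
In series, the same 0.03530 mol of electrons flows through the second cell.
Zn²⁺ + 2e⁻ → Zn, so n(Zn) = 0.03530 / 2 = 0.01765 mol
m(Zn) = 0.01765 × 65.38 = 1.15 g

1.15 g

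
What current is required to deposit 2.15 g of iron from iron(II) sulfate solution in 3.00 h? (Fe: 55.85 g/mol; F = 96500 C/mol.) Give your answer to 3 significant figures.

0.688 A

n(Fe) = 2.15 / 55.85 = 0.03850 mol
Fe²⁺ + 2e⁻ → Fe, so n(e⁻) = 2 × 0.03850 = 0.07700 mol
Q = 0.07700 × 96500 = 7431 C
I = Q / t = 7431 / 10800 s = 0.688 A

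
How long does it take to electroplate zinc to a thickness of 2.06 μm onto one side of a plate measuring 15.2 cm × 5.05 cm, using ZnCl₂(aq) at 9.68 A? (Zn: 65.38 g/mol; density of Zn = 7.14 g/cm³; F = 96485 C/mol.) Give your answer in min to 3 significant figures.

0.574 min

Plated area = 15.2 × 5.05 = 76.76 cm²
Volume = 76.76 × 2.06×10⁻⁴ cm = 0.01581 cm³
m(Zn) = 0.01581 × 7.14 = 0.1129 g
n(Zn) = 0.1129 / 65.38 = 0.001727 mol; n(e⁻) = 2 × 0.001727 = 0.003454 mol
Q = 0.003454 × 96485 = 333.3 C
t = 333.3 / 9.68 = 34.43 s = 0.574 min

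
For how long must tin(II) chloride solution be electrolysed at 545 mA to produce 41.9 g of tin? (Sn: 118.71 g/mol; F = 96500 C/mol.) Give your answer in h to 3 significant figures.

n(Sn) = 41.9 / 118.71 = 0.3530 mol
Sn²⁺ + 2e⁻ → Sn, so n(e⁻) = 2 × 0.3530 = 0.7060 mol
Q = 0.7060 × 96500 = 68130 C
t = Q / I = 68130 / 0.545 = 1.250×10^5 s = 34.7 h

34.7 h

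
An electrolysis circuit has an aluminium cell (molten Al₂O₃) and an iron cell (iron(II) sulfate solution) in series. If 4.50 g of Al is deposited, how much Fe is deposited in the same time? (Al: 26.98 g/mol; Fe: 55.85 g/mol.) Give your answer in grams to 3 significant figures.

14.0 g

n(Al) = 4.50 / 26.98 = 0.1668 mol
Al³⁺ + 3e⁻ → Al, so n(e⁻) = 3 × 0.1668 = 0.5004 mol
Same current for the same time ⇒ same n(e⁻) = 0.5004 mol in both cells.
Fe²⁺ + 2e⁻ → Fe, so n(Fe) = 0.5004 / 2 = 0.2502 mol
m(Fe) = 0.2502 × 55.85 = 14.0 g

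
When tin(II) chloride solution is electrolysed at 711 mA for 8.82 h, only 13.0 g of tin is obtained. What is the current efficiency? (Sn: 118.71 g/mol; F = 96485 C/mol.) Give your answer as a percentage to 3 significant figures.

93.6%

Q = 0.711 × 31752 = 22580 C
n(e⁻) = 22580 / 96485 = 0.2340 mol
Sn²⁺ + 2e⁻ → Sn, so theoretical n(Sn) = 0.1170 mol → 13.89 g
Efficiency = 13.0 / 13.89 = 0.9359 = 93.6%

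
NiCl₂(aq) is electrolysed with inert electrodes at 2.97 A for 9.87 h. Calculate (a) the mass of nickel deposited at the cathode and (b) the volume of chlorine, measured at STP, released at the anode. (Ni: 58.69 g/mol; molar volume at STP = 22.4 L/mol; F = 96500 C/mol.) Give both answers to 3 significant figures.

Q = 2.97 × 35532 = 1.055×10^5 C; n(e⁻) = 1.055×10^5 / 96500 = 1.093 mol
Cathode: Ni²⁺ + 2e⁻ → Ni → n(Ni) = 1.093/2 = 0.5465 mol → 32.1 g
Anode: 2Cl⁻ → Cl₂ + 2e⁻ → n(Cl₂) = 1.093/2 = 0.5465 mol → 12.2 L

32.1 g Ni; 12.2 L Cl₂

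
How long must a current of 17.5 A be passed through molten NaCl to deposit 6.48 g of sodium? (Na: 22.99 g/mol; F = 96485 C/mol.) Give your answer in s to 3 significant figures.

1550 s

n(Na) = 6.48 / 22.99 = 0.2819 mol
Na⁺ + e⁻ → Na, so n(e⁻) = 0.2819 mol
Q = 0.2819 × 96485 = 27200 C
t = Q / I = 27200 / 17.5 = 1554 s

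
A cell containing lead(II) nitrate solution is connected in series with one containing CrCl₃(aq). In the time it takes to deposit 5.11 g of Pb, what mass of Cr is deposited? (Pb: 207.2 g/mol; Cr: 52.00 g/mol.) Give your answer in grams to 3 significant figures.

n(Pb) = 5.11 / 207.2 = 0.02466 mol
Pb²⁺ + 2e⁻ → Pb, so n(e⁻) = 2 × 0.02466 = 0.04932 mol
Same current for the same time ⇒ same n(e⁻) = 0.04932 mol in both cells.
Cr³⁺ + 3e⁻ → Cr, so n(Cr) = 0.04932 / 3 = 0.01644 mol
m(Cr) = 0.01644 × 52.00 = 0.855 g

0.855 g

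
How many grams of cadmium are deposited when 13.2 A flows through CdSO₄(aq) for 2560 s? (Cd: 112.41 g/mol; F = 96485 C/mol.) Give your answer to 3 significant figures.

19.7 g

Charge passed = 13.2 × 2560 = 33790 C
n(e⁻) = 33790 / 96485 = 0.3502 mol
Cd²⁺ + 2e⁻ → Cd, so n(Cd) = 0.3502 / 2 = 0.1751 mol
m = 0.1751 × 112.41 = 19.7 g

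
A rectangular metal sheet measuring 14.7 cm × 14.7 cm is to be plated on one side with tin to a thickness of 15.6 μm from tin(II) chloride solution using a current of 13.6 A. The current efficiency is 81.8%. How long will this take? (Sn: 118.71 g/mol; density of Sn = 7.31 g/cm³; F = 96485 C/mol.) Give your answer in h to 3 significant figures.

Plated area = 14.7 × 14.7 = 216.1 cm²
Volume = 216.1 × 15.6×10⁻⁴ cm = 0.3371 cm³
m(Sn) = 0.3371 × 7.31 = 2.464 g
n(Sn) = 2.464 / 118.71 = 0.02076 mol; n(e⁻) = 2 × 0.02076 = 0.04152 mol
Q = 0.04152 × 96485 / 0.818 = 4897 C
t = 4897 / 13.6 = 360.1 s = 0.100 h

0.100 h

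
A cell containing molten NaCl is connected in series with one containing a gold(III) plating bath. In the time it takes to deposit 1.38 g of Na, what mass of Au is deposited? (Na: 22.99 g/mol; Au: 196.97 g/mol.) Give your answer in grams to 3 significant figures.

n(Na) = 1.38 / 22.99 = 0.06003 mol
Na⁺ + e⁻ → Na, so n(e⁻) = 0.06003 mol
Since the cells are in series, n(e⁻) in the Au cell is also 0.06003 mol.
Au³⁺ + 3e⁻ → Au, so n(Au) = 0.06003 / 3 = 0.02001 mol
m(Au) = 0.02001 × 196.97 = 3.94 g

3.94 g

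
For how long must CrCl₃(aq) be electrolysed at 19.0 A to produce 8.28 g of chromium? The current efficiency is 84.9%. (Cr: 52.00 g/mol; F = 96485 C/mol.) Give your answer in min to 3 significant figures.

n(Cr) = 8.28 / 52.00 = 0.1592 mol
Cr³⁺ + 3e⁻ → Cr, so n(e⁻) = 3 × 0.1592 = 0.4776 mol
Q = 0.4776 × 96485 / 0.849 = 54280 C
t = Q / I = 54280 / 19.0 = 2857 s = 47.6 min

47.6 min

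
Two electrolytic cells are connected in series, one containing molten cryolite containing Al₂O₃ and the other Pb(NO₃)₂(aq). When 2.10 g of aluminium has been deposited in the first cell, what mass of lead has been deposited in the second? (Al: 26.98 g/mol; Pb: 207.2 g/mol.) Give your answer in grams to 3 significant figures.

n(Al) = 2.10 / 26.98 = 0.07784 mol
Al³⁺ + 3e⁻ → Al, so n(e⁻) = 3 × 0.07784 = 0.2335 mol
The cells are in series, so the same charge (and hence the same n(e⁻) = 0.2335 mol) passes through both.
Pb²⁺ + 2e⁻ → Pb, so n(Pb) = 0.2335 / 2 = 0.1168 mol
m(Pb) = 0.1168 × 207.2 = 24.2 g

24.2 g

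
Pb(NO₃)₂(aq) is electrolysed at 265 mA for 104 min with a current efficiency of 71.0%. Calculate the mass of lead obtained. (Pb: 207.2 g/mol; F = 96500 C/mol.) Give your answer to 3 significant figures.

1.26 g

Q = 0.265 × 6240 = 1654 C
n(e⁻) = 1654 / 96500 = 0.01714 mol
Pb²⁺ + 2e⁻ → Pb, so theoretical m(Pb) = 0.008570 × 207.2 = 1.776 g
Actual mass = 71.0% × 1.776 = 1.26 g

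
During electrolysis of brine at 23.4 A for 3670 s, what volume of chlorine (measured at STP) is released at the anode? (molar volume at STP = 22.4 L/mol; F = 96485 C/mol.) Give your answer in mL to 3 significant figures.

9970 mL

Q = 23.4 A × 3670 s = 85880 C
Moles of electrons = 85880 / 96485 = 0.8901 mol
2Cl⁻ → Cl₂ + 2e⁻, so n(Cl₂) = 0.8901 / 2 = 0.4451 mol
V = 0.4451 × 22.4 = 9.970 L
= 9970 mL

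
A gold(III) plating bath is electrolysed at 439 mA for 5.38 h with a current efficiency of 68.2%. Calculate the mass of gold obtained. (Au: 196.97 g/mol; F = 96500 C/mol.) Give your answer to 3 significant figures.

Q = 0.439 × 19368 = 8503 C
n(e⁻) = 8503 / 96500 = 0.08811 mol
Au³⁺ + 3e⁻ → Au, so theoretical m(Au) = 0.02937 × 196.97 = 5.785 g
Actual mass = 68.2% × 5.785 = 3.95 g

3.95 g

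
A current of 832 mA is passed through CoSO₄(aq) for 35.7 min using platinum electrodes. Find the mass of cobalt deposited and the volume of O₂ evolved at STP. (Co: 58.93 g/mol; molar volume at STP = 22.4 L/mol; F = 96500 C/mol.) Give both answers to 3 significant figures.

0.544 g Co; 0.103 L O₂

Q = 0.832 × 2142 = 1782 C; n(e⁻) = 1782 / 96500 = 0.01847 mol
Cathode: Co²⁺ + 2e⁻ → Co → n(Co) = 0.01847/2 = 0.009235 mol → 0.544 g
Anode: 2H₂O → O₂ + 4H⁺ + 4e⁻ → n(O₂) = 0.01847/4 = 0.004618 mol → 0.103 L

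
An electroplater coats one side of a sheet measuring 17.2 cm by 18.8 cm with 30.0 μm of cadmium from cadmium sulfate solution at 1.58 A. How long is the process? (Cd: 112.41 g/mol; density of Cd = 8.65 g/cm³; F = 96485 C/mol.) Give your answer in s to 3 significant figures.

Plated area = 17.2 × 18.8 = 323.4 cm²
Volume = 323.4 × 30.0×10⁻⁴ cm = 0.9702 cm³
m(Cd) = 0.9702 × 8.65 = 8.392 g
n(Cd) = 8.392 / 112.41 = 0.07466 mol; n(e⁻) = 2 × 0.07466 = 0.1493 mol
Q = 0.1493 × 96485 = 14410 C
t = 14410 / 1.58 = 9120 s

9120 s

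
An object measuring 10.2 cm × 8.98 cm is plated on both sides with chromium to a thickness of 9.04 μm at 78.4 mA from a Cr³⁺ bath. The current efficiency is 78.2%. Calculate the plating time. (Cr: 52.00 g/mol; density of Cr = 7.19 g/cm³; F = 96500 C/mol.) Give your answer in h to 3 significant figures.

30.0 h

Plated area = 2 × 10.2 × 8.98 = 183.2 cm²
Volume = 183.2 × 9.04×10⁻⁴ cm = 0.1656 cm³
m(Cr) = 0.1656 × 7.19 = 1.191 g
n(Cr) = 1.191 / 52.00 = 0.02290 mol; n(e⁻) = 3 × 0.02290 = 0.06870 mol
Q = 0.06870 × 96500 / 0.782 = 8478 C
t = 8478 / 0.0784 = 1.081×10^5 s = 30.0 h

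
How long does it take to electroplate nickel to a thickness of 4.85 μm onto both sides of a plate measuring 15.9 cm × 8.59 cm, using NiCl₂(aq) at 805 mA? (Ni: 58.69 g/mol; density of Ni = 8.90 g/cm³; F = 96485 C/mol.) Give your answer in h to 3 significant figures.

1.34 h

Plated area = 2 × 15.9 × 8.59 = 273.2 cm²
Volume = 273.2 × 4.85×10⁻⁴ cm = 0.1325 cm³
m(Ni) = 0.1325 × 8.90 = 1.179 g
n(Ni) = 1.179 / 58.69 = 0.02009 mol; n(e⁻) = 2 × 0.02009 = 0.04018 mol
Q = 0.04018 × 96485 = 3877 C
t = 3877 / 0.805 = 4816 s = 1.34 h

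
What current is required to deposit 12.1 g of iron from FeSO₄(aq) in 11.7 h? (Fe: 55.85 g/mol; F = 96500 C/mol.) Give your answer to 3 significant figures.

0.993 A

n(Fe) = 12.1 / 55.85 = 0.2167 mol
Fe²⁺ + 2e⁻ → Fe, so n(e⁻) = 2 × 0.2167 = 0.4334 mol
Q = 0.4334 × 96500 = 41820 C
I = Q / t = 41820 / 42120 s = 0.993 A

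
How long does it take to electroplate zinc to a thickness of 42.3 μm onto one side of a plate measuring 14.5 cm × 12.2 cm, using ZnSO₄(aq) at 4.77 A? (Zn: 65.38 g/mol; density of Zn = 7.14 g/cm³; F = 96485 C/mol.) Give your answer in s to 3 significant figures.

Plated area = 14.5 × 12.2 = 176.9 cm²
Volume = 176.9 × 42.3×10⁻⁴ cm = 0.7483 cm³
m(Zn) = 0.7483 × 7.14 = 5.343 g
n(Zn) = 5.343 / 65.38 = 0.08172 mol; n(e⁻) = 2 × 0.08172 = 0.1634 mol
Q = 0.1634 × 96485 = 15770 C
t = 15770 / 4.77 = 3306 s

3310 s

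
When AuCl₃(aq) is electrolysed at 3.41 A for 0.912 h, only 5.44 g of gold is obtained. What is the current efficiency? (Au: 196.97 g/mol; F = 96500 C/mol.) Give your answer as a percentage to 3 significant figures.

Q = 3.41 × 3283.2 = 11200 C
n(e⁻) = 11200 / 96500 = 0.1161 mol
Au³⁺ + 3e⁻ → Au, so theoretical n(Au) = 0.03870 mol → 7.623 g
Efficiency = 5.44 / 7.623 = 0.7136 = 71.4%

71.4%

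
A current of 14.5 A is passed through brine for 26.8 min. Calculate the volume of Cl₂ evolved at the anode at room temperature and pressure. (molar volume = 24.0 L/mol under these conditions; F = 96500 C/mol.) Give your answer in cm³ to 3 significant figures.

2900 cm³

Q = It = 14.5 × 1608 = 23320 C
n(e⁻) = Q/F = 23320/96500 = 0.2417 mol
2Cl⁻ → Cl₂ + 2e⁻, so n(Cl₂) = 0.2417 / 2 = 0.1209 mol
V = 0.1209 × 24.0 = 2.902 L
= 2900 cm³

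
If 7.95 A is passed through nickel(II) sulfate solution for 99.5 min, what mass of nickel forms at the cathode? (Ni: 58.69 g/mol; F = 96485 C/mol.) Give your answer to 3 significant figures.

Charge passed = 7.95 × 5970 = 47460 C
n(e⁻) = 47460 / 96485 = 0.4919 mol
Ni²⁺ + 2e⁻ → Ni, so n(Ni) = 0.4919 / 2 = 0.2460 mol
m = 0.2460 × 58.69 = 14.4 g

14.4 g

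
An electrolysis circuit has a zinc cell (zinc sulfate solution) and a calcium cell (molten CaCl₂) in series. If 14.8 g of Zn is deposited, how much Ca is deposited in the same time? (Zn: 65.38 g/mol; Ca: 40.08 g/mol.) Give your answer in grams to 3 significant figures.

9.07 g

n(Zn) = 14.8 / 65.38 = 0.2264 mol
Zn²⁺ + 2e⁻ → Zn, so n(e⁻) = 2 × 0.2264 = 0.4528 mol
Since the cells are in series, n(e⁻) in the Ca cell is also 0.4528 mol.
Ca²⁺ + 2e⁻ → Ca, so n(Ca) = 0.4528 / 2 = 0.2264 mol
m(Ca) = 0.2264 × 40.08 = 9.07 g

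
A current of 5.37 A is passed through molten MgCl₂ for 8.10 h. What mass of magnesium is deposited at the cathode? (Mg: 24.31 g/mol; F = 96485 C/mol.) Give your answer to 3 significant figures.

19.7 g

Q = It = 5.37 × 29160 = 1.566×10^5 C
Moles of electrons = 1.566×10^5 / 96485 = 1.623 mol
Mg²⁺ + 2e⁻ → Mg, so n(Mg) = 1.623 / 2 = 0.8115 mol
m = 0.8115 × 24.31 = 19.7 g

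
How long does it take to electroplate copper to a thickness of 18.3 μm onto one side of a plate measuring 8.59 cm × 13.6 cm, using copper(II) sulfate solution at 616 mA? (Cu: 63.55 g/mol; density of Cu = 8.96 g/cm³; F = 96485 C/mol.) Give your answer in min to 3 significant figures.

157 min

Plated area = 8.59 × 13.6 = 116.8 cm²
Volume = 116.8 × 18.3×10⁻⁴ cm = 0.2137 cm³
m(Cu) = 0.2137 × 8.96 = 1.915 g
n(Cu) = 1.915 / 63.55 = 0.03013 mol; n(e⁻) = 2 × 0.03013 = 0.06026 mol
Q = 0.06026 × 96485 = 5814 C
t = 5814 / 0.616 = 9438 s = 157 min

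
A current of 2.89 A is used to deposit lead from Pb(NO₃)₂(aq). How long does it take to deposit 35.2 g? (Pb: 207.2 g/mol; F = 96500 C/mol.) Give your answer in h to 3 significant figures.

3.15 h

n(Pb) = 35.2 / 207.2 = 0.1699 mol
Pb²⁺ + 2e⁻ → Pb, so n(e⁻) = 2 × 0.1699 = 0.3398 mol
Q = 0.3398 × 96500 = 32790 C
t = Q / I = 32790 / 2.89 = 11350 s = 3.15 h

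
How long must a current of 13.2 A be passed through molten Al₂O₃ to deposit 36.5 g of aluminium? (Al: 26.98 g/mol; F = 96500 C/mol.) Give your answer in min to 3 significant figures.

n(Al) = 36.5 / 26.98 = 1.353 mol
Al³⁺ + 3e⁻ → Al, so n(e⁻) = 3 × 1.353 = 4.059 mol
Q = 4.059 × 96500 = 3.917×10^5 C
t = Q / I = 3.917×10^5 / 13.2 = 29670 s = 495 min

495 min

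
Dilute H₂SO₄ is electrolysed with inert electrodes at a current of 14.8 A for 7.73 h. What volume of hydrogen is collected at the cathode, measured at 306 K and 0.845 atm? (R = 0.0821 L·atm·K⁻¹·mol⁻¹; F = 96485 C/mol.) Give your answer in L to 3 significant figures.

63.5 L

Charge passed = 14.8 × 27828 = 4.119×10^5 C
n(e⁻) = 4.119×10^5 / 96485 = 4.269 mol
2H⁺ + 2e⁻ → H₂, so n(H₂) = 4.269 / 2 = 2.135 mol
V = nRT/P = 2.135 × 0.0821 × 306 / 0.845 = 63.48 L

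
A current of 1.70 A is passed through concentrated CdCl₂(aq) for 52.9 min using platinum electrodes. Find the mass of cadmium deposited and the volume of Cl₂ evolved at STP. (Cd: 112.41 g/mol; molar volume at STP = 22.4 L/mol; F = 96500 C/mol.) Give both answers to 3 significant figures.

3.14 g Cd; 0.626 L Cl₂

Q = 1.70 × 3174 = 5396 C; n(e⁻) = 5396 / 96500 = 0.05592 mol
Cathode: Cd²⁺ + 2e⁻ → Cd → n(Cd) = 0.05592/2 = 0.02796 mol → 3.14 g
Anode: 2Cl⁻ → Cl₂ + 2e⁻ → n(Cl₂) = 0.05592/2 = 0.02796 mol → 0.626 L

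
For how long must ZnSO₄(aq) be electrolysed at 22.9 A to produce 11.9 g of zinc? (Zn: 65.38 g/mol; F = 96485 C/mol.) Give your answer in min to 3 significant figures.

25.6 min

n(Zn) = 11.9 / 65.38 = 0.1820 mol
Zn²⁺ + 2e⁻ → Zn, so n(e⁻) = 2 × 0.1820 = 0.3640 mol
Q = 0.3640 × 96485 = 35120 C
t = Q / I = 35120 / 22.9 = 1534 s = 25.6 min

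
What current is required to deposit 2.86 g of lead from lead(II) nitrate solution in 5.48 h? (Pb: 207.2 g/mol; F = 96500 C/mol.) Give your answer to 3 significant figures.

n(Pb) = 2.86 / 207.2 = 0.01380 mol
Pb²⁺ + 2e⁻ → Pb, so n(e⁻) = 2 × 0.01380 = 0.02760 mol
Q = 0.02760 × 96500 = 2663 C
I = Q / t = 2663 / 19728 s = 0.135 A

0.135 A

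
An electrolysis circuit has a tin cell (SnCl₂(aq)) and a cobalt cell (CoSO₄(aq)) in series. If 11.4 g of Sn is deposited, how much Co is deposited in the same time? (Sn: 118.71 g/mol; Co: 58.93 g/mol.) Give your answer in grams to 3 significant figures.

5.66 g

n(Sn) = 11.4 / 118.71 = 0.09603 mol
Sn²⁺ + 2e⁻ → Sn, so n(e⁻) = 2 × 0.09603 = 0.1921 mol
In series, the same 0.1921 mol of electrons flows through the second cell.
Co²⁺ + 2e⁻ → Co, so n(Co) = 0.1921 / 2 = 0.09605 mol
m(Co) = 0.09605 × 58.93 = 5.66 g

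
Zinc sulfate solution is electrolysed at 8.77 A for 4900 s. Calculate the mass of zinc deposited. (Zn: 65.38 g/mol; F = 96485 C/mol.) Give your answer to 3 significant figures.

Q = 8.77 A × 4900 s = 42970 C
Moles of electrons = 42970 / 96485 = 0.4454 mol
Zn²⁺ + 2e⁻ → Zn, so n(Zn) = 0.4454 / 2 = 0.2227 mol
m = 0.2227 × 65.38 = 14.6 g

14.6 g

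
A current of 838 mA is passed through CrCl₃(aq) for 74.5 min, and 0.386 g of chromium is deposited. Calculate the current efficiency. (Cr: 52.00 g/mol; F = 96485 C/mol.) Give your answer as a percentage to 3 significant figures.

57.4%

Q = 0.838 × 4470 = 3746 C
n(e⁻) = 3746 / 96485 = 0.03882 mol
Cr³⁺ + 3e⁻ → Cr, so theoretical n(Cr) = 0.01294 mol → 0.6729 g
Efficiency = 0.386 / 0.6729 = 0.5736 = 57.4%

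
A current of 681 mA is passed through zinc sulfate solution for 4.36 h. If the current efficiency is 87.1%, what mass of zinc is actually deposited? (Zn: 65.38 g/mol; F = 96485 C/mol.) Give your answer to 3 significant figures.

3.15 g

Q = 0.681 × 15696 = 10690 C
n(e⁻) = 10690 / 96485 = 0.1108 mol
Zn²⁺ + 2e⁻ → Zn, so theoretical m(Zn) = 0.05540 × 65.38 = 3.622 g
Actual mass = 87.1% × 3.622 = 3.15 g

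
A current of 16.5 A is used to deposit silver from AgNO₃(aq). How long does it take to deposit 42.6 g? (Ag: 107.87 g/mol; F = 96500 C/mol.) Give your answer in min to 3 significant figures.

n(Ag) = 42.6 / 107.87 = 0.3949 mol
Ag⁺ + e⁻ → Ag, so n(e⁻) = 0.3949 mol
Q = 0.3949 × 96500 = 38110 C
t = Q / I = 38110 / 16.5 = 2310 s = 38.5 min

38.5 min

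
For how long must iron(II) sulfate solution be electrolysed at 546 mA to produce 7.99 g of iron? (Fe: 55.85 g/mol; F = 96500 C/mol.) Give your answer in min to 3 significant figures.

843 min

n(Fe) = 7.99 / 55.85 = 0.1431 mol
Fe²⁺ + 2e⁻ → Fe, so n(e⁻) = 2 × 0.1431 = 0.2862 mol
Q = 0.2862 × 96500 = 27620 C
t = Q / I = 27620 / 0.546 = 50590 s = 843 min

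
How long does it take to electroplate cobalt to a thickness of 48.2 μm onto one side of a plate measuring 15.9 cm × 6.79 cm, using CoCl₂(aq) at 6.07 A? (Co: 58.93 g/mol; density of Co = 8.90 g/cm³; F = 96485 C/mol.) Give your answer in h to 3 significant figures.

Plated area = 15.9 × 6.79 = 108.0 cm²
Volume = 108.0 × 48.2×10⁻⁴ cm = 0.5206 cm³
m(Co) = 0.5206 × 8.90 = 4.633 g
n(Co) = 4.633 / 58.93 = 0.07862 mol; n(e⁻) = 2 × 0.07862 = 0.1572 mol
Q = 0.1572 × 96485 = 15170 C
t = 15170 / 6.07 = 2499 s = 0.694 h

0.694 h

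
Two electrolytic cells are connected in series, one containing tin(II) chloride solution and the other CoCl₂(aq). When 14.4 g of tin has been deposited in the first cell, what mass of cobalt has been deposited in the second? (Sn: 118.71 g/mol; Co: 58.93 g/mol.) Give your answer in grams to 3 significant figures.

n(Sn) = 14.4 / 118.71 = 0.1213 mol
Sn²⁺ + 2e⁻ → Sn, so n(e⁻) = 2 × 0.1213 = 0.2426 mol
In series, the same 0.2426 mol of electrons flows through the second cell.
Co²⁺ + 2e⁻ → Co, so n(Co) = 0.2426 / 2 = 0.1213 mol
m(Co) = 0.1213 × 58.93 = 7.15 g

7.15 g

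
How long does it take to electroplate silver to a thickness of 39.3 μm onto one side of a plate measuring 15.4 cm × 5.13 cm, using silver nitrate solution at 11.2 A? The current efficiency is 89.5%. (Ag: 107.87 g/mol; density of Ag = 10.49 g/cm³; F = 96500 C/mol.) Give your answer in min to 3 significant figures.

4.84 min

Plated area = 15.4 × 5.13 = 79.00 cm²
Volume = 79.00 × 39.3×10⁻⁴ cm = 0.3105 cm³
m(Ag) = 0.3105 × 10.49 = 3.257 g
n(Ag) = 3.257 / 107.87 = 0.03019 mol; n(e⁻) = 0.03019 mol
Q = 0.03019 × 96500 / 0.895 = 3255 C
t = 3255 / 11.2 = 290.6 s = 4.84 min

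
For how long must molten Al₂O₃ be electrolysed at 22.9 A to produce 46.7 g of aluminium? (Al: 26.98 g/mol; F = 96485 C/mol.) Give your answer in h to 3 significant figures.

6.08 h

n(Al) = 46.7 / 26.98 = 1.731 mol
Al³⁺ + 3e⁻ → Al, so n(e⁻) = 3 × 1.731 = 5.193 mol
Q = 5.193 × 96485 = 5.010×10^5 C
t = Q / I = 5.010×10^5 / 22.9 = 21880 s = 6.08 h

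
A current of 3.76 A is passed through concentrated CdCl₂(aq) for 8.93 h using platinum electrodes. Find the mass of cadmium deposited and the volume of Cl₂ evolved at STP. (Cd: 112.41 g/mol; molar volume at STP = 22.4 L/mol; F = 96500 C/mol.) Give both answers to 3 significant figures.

70.4 g Cd; 14.0 L Cl₂

Q = 3.76 × 32148 = 1.209×10^5 C; n(e⁻) = 1.209×10^5 / 96500 = 1.253 mol
Cathode: Cd²⁺ + 2e⁻ → Cd → n(Cd) = 1.253/2 = 0.6265 mol → 70.4 g
Anode: 2Cl⁻ → Cl₂ + 2e⁻ → n(Cl₂) = 1.253/2 = 0.6265 mol → 14.0 L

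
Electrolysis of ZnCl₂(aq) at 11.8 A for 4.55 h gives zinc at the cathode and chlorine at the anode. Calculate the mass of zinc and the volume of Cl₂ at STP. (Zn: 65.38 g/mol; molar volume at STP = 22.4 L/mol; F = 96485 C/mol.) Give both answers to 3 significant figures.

Q = 11.8 × 16380 = 1.933×10^5 C; n(e⁻) = 1.933×10^5 / 96485 = 2.003 mol
Cathode: Zn²⁺ + 2e⁻ → Zn → n(Zn) = 2.003/2 = 1.002 mol → 65.5 g
Anode: 2Cl⁻ → Cl₂ + 2e⁻ → n(Cl₂) = 2.003/2 = 1.002 mol → 22.4 L

65.5 g Zn; 22.4 L Cl₂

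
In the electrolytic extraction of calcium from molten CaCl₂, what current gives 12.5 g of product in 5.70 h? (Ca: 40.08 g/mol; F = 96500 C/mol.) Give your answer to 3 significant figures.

2.93 A

n(Ca) = 12.5 / 40.08 = 0.3119 mol
Ca²⁺ + 2e⁻ → Ca, so n(e⁻) = 2 × 0.3119 = 0.6238 mol
Q = 0.6238 × 96500 = 60200 C
I = Q / t = 60200 / 20520 s = 2.93 A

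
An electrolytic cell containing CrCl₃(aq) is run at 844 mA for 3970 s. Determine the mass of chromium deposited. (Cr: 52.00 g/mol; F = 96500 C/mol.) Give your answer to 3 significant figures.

Q = 0.844 A × 3970 s = 3351 C
n(e⁻) = Q/F = 3351/96500 = 0.03473 mol
Cr³⁺ + 3e⁻ → Cr, so n(Cr) = 0.03473 / 3 = 0.01158 mol
m = 0.01158 × 52.00 = 0.602 g

0.602 g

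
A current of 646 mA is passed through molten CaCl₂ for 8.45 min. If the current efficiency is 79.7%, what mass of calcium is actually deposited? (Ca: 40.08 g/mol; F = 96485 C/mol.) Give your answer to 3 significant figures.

Q = 0.646 × 507 = 327.5 C
n(e⁻) = 327.5 / 96485 = 0.003394 mol
Ca²⁺ + 2e⁻ → Ca, so theoretical m(Ca) = 0.001697 × 40.08 = 0.06802 g
Actual mass = 79.7% × 0.06802 = 0.0542 g

0.0542 g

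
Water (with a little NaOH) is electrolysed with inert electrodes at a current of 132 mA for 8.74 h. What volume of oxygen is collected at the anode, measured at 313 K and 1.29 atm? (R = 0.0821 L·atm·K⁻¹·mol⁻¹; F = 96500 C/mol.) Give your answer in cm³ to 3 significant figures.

214 cm³

Charge passed = 0.132 × 31464 = 4153 C
n(e⁻) = 4153 / 96500 = 0.04304 mol
2H₂O → O₂ + 4H⁺ + 4e⁻, so n(O₂) = 0.04304 / 4 = 0.01076 mol
V = nRT/P = 0.01076 × 0.0821 × 313 / 1.29 = 0.2143 L
= 214 cm³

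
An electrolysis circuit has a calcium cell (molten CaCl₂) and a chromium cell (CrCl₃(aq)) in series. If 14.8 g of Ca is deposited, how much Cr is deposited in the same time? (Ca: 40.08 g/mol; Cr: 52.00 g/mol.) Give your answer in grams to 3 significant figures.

12.8 g

n(Ca) = 14.8 / 40.08 = 0.3693 mol
Ca²⁺ + 2e⁻ → Ca, so n(e⁻) = 2 × 0.3693 = 0.7386 mol
The cells are in series, so the same charge (and hence the same n(e⁻) = 0.7386 mol) passes through both.
Cr³⁺ + 3e⁻ → Cr, so n(Cr) = 0.7386 / 3 = 0.2462 mol
m(Cr) = 0.2462 × 52.00 = 12.8 g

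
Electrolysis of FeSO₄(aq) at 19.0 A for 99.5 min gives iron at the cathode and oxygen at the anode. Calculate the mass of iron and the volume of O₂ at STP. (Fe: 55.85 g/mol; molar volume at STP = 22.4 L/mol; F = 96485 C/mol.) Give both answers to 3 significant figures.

Q = 19.0 × 5970 = 1.134×10^5 C; n(e⁻) = 1.134×10^5 / 96485 = 1.175 mol
Cathode: Fe²⁺ + 2e⁻ → Fe → n(Fe) = 1.175/2 = 0.5875 mol → 32.8 g
Anode: 2H₂O → O₂ + 4H⁺ + 4e⁻ → n(O₂) = 1.175/4 = 0.2938 mol → 6.58 L

32.8 g Fe; 6.58 L O₂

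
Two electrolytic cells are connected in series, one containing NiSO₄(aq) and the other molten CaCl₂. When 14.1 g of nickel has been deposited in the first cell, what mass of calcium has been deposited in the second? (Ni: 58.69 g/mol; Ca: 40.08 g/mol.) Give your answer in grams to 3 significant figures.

n(Ni) = 14.1 / 58.69 = 0.2402 mol
Ni²⁺ + 2e⁻ → Ni, so n(e⁻) = 2 × 0.2402 = 0.4804 mol
Same current for the same time ⇒ same n(e⁻) = 0.4804 mol in both cells.
Ca²⁺ + 2e⁻ → Ca, so n(Ca) = 0.4804 / 2 = 0.2402 mol
m(Ca) = 0.2402 × 40.08 = 9.63 g

9.63 g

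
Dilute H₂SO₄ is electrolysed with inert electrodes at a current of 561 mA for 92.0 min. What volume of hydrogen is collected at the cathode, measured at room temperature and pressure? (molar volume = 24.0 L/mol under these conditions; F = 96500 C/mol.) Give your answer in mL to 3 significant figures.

Q = 0.561 A × 5520 s = 3097 C
n(e⁻) = Q/F = 3097/96500 = 0.03209 mol
2H⁺ + 2e⁻ → H₂, so n(H₂) = 0.03209 / 2 = 0.01605 mol
V = 0.01605 × 24.0 = 0.3852 L
= 385 mL

385 mL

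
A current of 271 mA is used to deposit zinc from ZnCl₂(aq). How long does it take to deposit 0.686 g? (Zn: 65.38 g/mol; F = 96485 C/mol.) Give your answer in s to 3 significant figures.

n(Zn) = 0.686 / 65.38 = 0.01049 mol
Zn²⁺ + 2e⁻ → Zn, so n(e⁻) = 2 × 0.01049 = 0.02098 mol
Q = 0.02098 × 96485 = 2024 C
t = Q / I = 2024 / 0.271 = 7469 s

7470 s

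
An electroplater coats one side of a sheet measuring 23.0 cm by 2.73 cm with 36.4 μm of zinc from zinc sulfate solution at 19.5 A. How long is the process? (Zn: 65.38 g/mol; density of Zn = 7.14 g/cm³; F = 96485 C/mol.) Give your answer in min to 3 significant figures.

Plated area = 23.0 × 2.73 = 62.79 cm²
Volume = 62.79 × 36.4×10⁻⁴ cm = 0.2286 cm³
m(Zn) = 0.2286 × 7.14 = 1.632 g
n(Zn) = 1.632 / 65.38 = 0.02496 mol; n(e⁻) = 2 × 0.02496 = 0.04992 mol
Q = 0.04992 × 96485 = 4817 C
t = 4817 / 19.5 = 247.0 s = 4.12 min

4.12 min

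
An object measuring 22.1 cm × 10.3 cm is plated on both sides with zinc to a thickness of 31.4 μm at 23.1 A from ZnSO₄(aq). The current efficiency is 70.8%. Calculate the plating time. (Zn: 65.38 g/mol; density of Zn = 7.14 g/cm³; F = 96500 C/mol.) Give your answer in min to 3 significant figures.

30.7 min

Plated area = 2 × 22.1 × 10.3 = 455.3 cm²
Volume = 455.3 × 31.4×10⁻⁴ cm = 1.430 cm³
m(Zn) = 1.430 × 7.14 = 10.21 g
n(Zn) = 10.21 / 65.38 = 0.1562 mol; n(e⁻) = 2 × 0.1562 = 0.3124 mol
Q = 0.3124 × 96500 / 0.708 = 42580 C
t = 42580 / 23.1 = 1843 s = 30.7 min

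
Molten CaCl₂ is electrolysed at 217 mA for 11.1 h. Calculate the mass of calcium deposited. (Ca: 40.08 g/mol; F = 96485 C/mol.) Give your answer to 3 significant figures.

Q = It = 0.217 × 39960 = 8671 C
n(e⁻) = 8671 / 96485 = 0.08987 mol
Ca²⁺ + 2e⁻ → Ca, so n(Ca) = 0.08987 / 2 = 0.04494 mol
m = 0.04494 × 40.08 = 1.80 g

1.80 g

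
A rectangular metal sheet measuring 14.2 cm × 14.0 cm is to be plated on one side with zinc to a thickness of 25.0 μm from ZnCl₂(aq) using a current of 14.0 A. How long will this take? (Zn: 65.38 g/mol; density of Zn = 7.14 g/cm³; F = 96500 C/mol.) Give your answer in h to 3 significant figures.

Plated area = 14.2 × 14.0 = 198.8 cm²
Volume = 198.8 × 25.0×10⁻⁴ cm = 0.4970 cm³
m(Zn) = 0.4970 × 7.14 = 3.549 g
n(Zn) = 3.549 / 65.38 = 0.05428 mol; n(e⁻) = 2 × 0.05428 = 0.1086 mol
Q = 0.1086 × 96500 = 10480 C
t = 10480 / 14.0 = 748.6 s = 0.208 h

0.208 h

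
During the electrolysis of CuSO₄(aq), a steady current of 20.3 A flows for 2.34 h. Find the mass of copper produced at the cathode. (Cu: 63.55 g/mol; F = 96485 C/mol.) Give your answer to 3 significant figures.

56.3 g

Q = 20.3 A × 8424 s = 1.710×10^5 C
Moles of electrons = 1.710×10^5 / 96485 = 1.772 mol
Cu²⁺ + 2e⁻ → Cu, so n(Cu) = 1.772 / 2 = 0.8860 mol
m = 0.8860 × 63.55 = 56.3 g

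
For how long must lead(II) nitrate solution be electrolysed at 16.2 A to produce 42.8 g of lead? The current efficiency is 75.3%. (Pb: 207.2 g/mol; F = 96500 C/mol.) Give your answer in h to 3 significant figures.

n(Pb) = 42.8 / 207.2 = 0.2066 mol
Pb²⁺ + 2e⁻ → Pb, so n(e⁻) = 2 × 0.2066 = 0.4132 mol
Q = 0.4132 × 96500 / 0.753 = 52950 C
t = Q / I = 52950 / 16.2 = 3269 s = 0.908 h

0.908 h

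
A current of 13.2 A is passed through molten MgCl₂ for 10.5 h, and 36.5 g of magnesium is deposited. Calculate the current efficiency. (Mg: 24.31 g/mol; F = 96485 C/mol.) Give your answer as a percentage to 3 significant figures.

Q = 13.2 × 37800 = 4.990×10^5 C
n(e⁻) = 4.990×10^5 / 96485 = 5.172 mol
Mg²⁺ + 2e⁻ → Mg, so theoretical n(Mg) = 2.586 mol → 62.87 g
Efficiency = 36.5 / 62.87 = 0.5806 = 58.1%

58.1%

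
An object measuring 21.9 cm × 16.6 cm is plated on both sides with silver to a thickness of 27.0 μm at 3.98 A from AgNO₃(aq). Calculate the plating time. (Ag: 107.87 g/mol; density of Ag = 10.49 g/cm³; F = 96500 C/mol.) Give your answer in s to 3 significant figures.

4630 s

Plated area = 2 × 21.9 × 16.6 = 727.1 cm²
Volume = 727.1 × 27.0×10⁻⁴ cm = 1.963 cm³
m(Ag) = 1.963 × 10.49 = 20.59 g
n(Ag) = 20.59 / 107.87 = 0.1909 mol; n(e⁻) = 0.1909 mol
Q = 0.1909 × 96500 = 18420 C
t = 18420 / 3.98 = 4628 s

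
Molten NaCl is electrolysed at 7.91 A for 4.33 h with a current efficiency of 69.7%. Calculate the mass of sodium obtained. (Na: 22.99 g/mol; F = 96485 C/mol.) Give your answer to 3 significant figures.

20.5 g

Q = 7.91 × 15588 = 1.233×10^5 C
n(e⁻) = 1.233×10^5 / 96485 = 1.278 mol
Na⁺ + e⁻ → Na, so theoretical m(Na) = 1.278 × 22.99 = 29.38 g
Actual mass = 69.7% × 29.38 = 20.5 g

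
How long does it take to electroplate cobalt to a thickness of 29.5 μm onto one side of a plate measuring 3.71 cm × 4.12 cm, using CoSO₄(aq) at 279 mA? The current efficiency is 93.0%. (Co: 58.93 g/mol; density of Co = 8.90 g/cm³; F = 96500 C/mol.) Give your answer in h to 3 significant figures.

Plated area = 3.71 × 4.12 = 15.29 cm²
Volume = 15.29 × 29.5×10⁻⁴ cm = 0.04511 cm³
m(Co) = 0.04511 × 8.90 = 0.4015 g
n(Co) = 0.4015 / 58.93 = 0.006813 mol; n(e⁻) = 2 × 0.006813 = 0.01363 mol
Q = 0.01363 × 96500 / 0.930 = 1414 C
t = 1414 / 0.279 = 5068 s = 1.41 h

1.41 h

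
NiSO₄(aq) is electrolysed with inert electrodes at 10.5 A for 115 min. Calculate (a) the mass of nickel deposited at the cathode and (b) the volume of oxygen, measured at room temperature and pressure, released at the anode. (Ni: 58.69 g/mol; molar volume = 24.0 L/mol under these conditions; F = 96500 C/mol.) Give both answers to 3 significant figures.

Q = 10.5 × 6900 = 72450 C; n(e⁻) = 72450 / 96500 = 0.7508 mol
Cathode: Ni²⁺ + 2e⁻ → Ni → n(Ni) = 0.7508/2 = 0.3754 mol → 22.0 g
Anode: 2H₂O → O₂ + 4H⁺ + 4e⁻ → n(O₂) = 0.7508/4 = 0.1877 mol → 4.50 L

22.0 g Ni; 4.50 L O₂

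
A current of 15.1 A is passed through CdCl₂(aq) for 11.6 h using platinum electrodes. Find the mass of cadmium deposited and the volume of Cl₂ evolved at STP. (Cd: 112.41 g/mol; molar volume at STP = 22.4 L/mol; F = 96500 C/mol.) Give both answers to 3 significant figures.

367 g Cd; 73.2 L Cl₂

Q = 15.1 × 41760 = 6.306×10^5 C; n(e⁻) = 6.306×10^5 / 96500 = 6.535 mol
Cathode: Cd²⁺ + 2e⁻ → Cd → n(Cd) = 6.535/2 = 3.268 mol → 367 g
Anode: 2Cl⁻ → Cl₂ + 2e⁻ → n(Cl₂) = 6.535/2 = 3.268 mol → 73.2 L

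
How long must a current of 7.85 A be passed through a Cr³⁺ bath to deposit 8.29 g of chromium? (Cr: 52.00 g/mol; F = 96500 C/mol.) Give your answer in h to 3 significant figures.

1.63 h

n(Cr) = 8.29 / 52.00 = 0.1594 mol
Cr³⁺ + 3e⁻ → Cr, so n(e⁻) = 3 × 0.1594 = 0.4782 mol
Q = 0.4782 × 96500 = 46150 C
t = Q / I = 46150 / 7.85 = 5879 s = 1.63 h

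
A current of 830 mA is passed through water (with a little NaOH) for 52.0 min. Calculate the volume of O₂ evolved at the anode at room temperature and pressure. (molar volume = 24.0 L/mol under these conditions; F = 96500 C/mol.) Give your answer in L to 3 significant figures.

Charge passed = 0.830 × 3120 = 2590 C
n(e⁻) = Q/F = 2590/96500 = 0.02684 mol
2H₂O → O₂ + 4H⁺ + 4e⁻, so n(O₂) = 0.02684 / 4 = 0.006710 mol
V = 0.006710 × 24.0 = 0.1610 L

0.161 L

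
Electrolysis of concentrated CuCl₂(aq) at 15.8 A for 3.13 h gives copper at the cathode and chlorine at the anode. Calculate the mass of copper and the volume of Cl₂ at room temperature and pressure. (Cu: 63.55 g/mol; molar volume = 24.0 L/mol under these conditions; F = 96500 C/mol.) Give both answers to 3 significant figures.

58.6 g Cu; 22.1 L Cl₂

Q = 15.8 × 11268 = 1.780×10^5 C; n(e⁻) = 1.780×10^5 / 96500 = 1.845 mol
Cathode: Cu²⁺ + 2e⁻ → Cu → n(Cu) = 1.845/2 = 0.9225 mol → 58.6 g
Anode: 2Cl⁻ → Cl₂ + 2e⁻ → n(Cl₂) = 1.845/2 = 0.9225 mol → 22.1 L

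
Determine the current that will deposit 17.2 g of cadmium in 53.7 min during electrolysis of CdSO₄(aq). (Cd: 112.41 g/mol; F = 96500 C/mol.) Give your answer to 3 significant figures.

9.17 A

n(Cd) = 17.2 / 112.41 = 0.1530 mol
Cd²⁺ + 2e⁻ → Cd, so n(e⁻) = 2 × 0.1530 = 0.3060 mol
Q = 0.3060 × 96500 = 29530 C
I = Q / t = 29530 / 3222 s = 9.17 A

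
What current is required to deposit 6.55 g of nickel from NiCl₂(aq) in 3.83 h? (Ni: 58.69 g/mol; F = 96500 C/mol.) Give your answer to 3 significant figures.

n(Ni) = 6.55 / 58.69 = 0.1116 mol
Ni²⁺ + 2e⁻ → Ni, so n(e⁻) = 2 × 0.1116 = 0.2232 mol
Q = 0.2232 × 96500 = 21540 C
I = Q / t = 21540 / 13788 s = 1.56 A

1.56 A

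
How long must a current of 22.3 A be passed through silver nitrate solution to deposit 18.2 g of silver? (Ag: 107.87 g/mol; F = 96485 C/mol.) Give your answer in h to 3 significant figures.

0.203 h

n(Ag) = 18.2 / 107.87 = 0.1687 mol
Ag⁺ + e⁻ → Ag, so n(e⁻) = 0.1687 mol
Q = 0.1687 × 96485 = 16280 C
t = Q / I = 16280 / 22.3 = 730.0 s = 0.203 h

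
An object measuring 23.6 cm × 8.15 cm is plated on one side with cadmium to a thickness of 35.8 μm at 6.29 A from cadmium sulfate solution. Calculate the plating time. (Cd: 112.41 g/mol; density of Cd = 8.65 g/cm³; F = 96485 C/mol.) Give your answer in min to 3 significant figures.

27.1 min

Plated area = 23.6 × 8.15 = 192.3 cm²
Volume = 192.3 × 35.8×10⁻⁴ cm = 0.6884 cm³
m(Cd) = 0.6884 × 8.65 = 5.955 g
n(Cd) = 5.955 / 112.41 = 0.05298 mol; n(e⁻) = 2 × 0.05298 = 0.1060 mol
Q = 0.1060 × 96485 = 10230 C
t = 10230 / 6.29 = 1626 s = 27.1 min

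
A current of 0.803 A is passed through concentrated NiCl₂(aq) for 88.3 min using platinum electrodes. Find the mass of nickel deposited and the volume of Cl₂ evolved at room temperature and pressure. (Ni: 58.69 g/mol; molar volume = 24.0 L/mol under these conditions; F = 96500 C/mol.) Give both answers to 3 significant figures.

Q = 0.803 × 5298 = 4254 C; n(e⁻) = 4254 / 96500 = 0.04408 mol
Cathode: Ni²⁺ + 2e⁻ → Ni → n(Ni) = 0.04408/2 = 0.02204 mol → 1.29 g
Anode: 2Cl⁻ → Cl₂ + 2e⁻ → n(Cl₂) = 0.04408/2 = 0.02204 mol → 0.529 L

1.29 g Ni; 0.529 L Cl₂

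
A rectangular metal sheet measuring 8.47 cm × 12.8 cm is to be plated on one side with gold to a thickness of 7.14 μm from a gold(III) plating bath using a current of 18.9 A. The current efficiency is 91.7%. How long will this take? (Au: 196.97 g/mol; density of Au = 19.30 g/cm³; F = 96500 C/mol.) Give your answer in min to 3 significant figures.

2.11 min

Plated area = 8.47 × 12.8 = 108.4 cm²
Volume = 108.4 × 7.14×10⁻⁴ cm = 0.07740 cm³
m(Au) = 0.07740 × 19.30 = 1.494 g
n(Au) = 1.494 / 196.97 = 0.007585 mol; n(e⁻) = 3 × 0.007585 = 0.02276 mol
Q = 0.02276 × 96500 / 0.917 = 2395 C
t = 2395 / 18.9 = 126.7 s = 2.11 min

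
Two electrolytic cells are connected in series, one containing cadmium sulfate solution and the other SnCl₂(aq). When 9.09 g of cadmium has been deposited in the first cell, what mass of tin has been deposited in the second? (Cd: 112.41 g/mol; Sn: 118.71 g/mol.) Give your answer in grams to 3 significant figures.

9.60 g

n(Cd) = 9.09 / 112.41 = 0.08086 mol
Cd²⁺ + 2e⁻ → Cd, so n(e⁻) = 2 × 0.08086 = 0.1617 mol
Same current for the same time ⇒ same n(e⁻) = 0.1617 mol in both cells.
Sn²⁺ + 2e⁻ → Sn, so n(Sn) = 0.1617 / 2 = 0.08085 mol
m(Sn) = 0.08085 × 118.71 = 9.60 g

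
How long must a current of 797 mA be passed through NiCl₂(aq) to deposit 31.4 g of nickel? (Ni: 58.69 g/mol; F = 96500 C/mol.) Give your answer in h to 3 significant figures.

36.0 h

n(Ni) = 31.4 / 58.69 = 0.5350 mol
Ni²⁺ + 2e⁻ → Ni, so n(e⁻) = 2 × 0.5350 = 1.070 mol
Q = 1.070 × 96500 = 1.033×10^5 C
t = Q / I = 1.033×10^5 / 0.797 = 1.296×10^5 s = 36.0 h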